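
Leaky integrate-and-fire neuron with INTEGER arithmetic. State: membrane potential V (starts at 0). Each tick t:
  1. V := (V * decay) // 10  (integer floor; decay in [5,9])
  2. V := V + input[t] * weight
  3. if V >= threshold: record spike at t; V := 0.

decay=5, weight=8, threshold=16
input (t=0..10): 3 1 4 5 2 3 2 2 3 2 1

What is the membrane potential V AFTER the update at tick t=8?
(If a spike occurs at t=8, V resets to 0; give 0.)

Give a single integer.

Answer: 0

Derivation:
t=0: input=3 -> V=0 FIRE
t=1: input=1 -> V=8
t=2: input=4 -> V=0 FIRE
t=3: input=5 -> V=0 FIRE
t=4: input=2 -> V=0 FIRE
t=5: input=3 -> V=0 FIRE
t=6: input=2 -> V=0 FIRE
t=7: input=2 -> V=0 FIRE
t=8: input=3 -> V=0 FIRE
t=9: input=2 -> V=0 FIRE
t=10: input=1 -> V=8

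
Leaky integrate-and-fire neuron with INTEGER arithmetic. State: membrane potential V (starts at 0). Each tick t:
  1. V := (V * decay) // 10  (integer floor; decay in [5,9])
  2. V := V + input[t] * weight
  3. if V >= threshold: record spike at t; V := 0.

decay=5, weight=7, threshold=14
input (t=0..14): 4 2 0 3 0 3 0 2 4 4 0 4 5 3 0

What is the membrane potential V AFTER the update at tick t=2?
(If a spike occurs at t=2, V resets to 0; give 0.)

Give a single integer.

t=0: input=4 -> V=0 FIRE
t=1: input=2 -> V=0 FIRE
t=2: input=0 -> V=0
t=3: input=3 -> V=0 FIRE
t=4: input=0 -> V=0
t=5: input=3 -> V=0 FIRE
t=6: input=0 -> V=0
t=7: input=2 -> V=0 FIRE
t=8: input=4 -> V=0 FIRE
t=9: input=4 -> V=0 FIRE
t=10: input=0 -> V=0
t=11: input=4 -> V=0 FIRE
t=12: input=5 -> V=0 FIRE
t=13: input=3 -> V=0 FIRE
t=14: input=0 -> V=0

Answer: 0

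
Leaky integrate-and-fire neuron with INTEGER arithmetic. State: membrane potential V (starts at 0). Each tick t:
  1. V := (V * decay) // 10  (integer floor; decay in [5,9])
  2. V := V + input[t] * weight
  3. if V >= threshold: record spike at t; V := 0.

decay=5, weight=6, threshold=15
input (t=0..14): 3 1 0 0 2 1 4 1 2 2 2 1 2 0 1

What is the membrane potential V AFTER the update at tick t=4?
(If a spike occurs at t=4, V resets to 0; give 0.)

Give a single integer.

Answer: 12

Derivation:
t=0: input=3 -> V=0 FIRE
t=1: input=1 -> V=6
t=2: input=0 -> V=3
t=3: input=0 -> V=1
t=4: input=2 -> V=12
t=5: input=1 -> V=12
t=6: input=4 -> V=0 FIRE
t=7: input=1 -> V=6
t=8: input=2 -> V=0 FIRE
t=9: input=2 -> V=12
t=10: input=2 -> V=0 FIRE
t=11: input=1 -> V=6
t=12: input=2 -> V=0 FIRE
t=13: input=0 -> V=0
t=14: input=1 -> V=6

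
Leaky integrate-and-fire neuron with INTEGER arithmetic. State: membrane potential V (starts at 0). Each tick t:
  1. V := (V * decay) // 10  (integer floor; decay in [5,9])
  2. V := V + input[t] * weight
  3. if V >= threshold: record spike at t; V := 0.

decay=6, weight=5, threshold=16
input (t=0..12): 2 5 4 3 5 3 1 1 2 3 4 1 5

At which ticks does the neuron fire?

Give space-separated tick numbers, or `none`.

t=0: input=2 -> V=10
t=1: input=5 -> V=0 FIRE
t=2: input=4 -> V=0 FIRE
t=3: input=3 -> V=15
t=4: input=5 -> V=0 FIRE
t=5: input=3 -> V=15
t=6: input=1 -> V=14
t=7: input=1 -> V=13
t=8: input=2 -> V=0 FIRE
t=9: input=3 -> V=15
t=10: input=4 -> V=0 FIRE
t=11: input=1 -> V=5
t=12: input=5 -> V=0 FIRE

Answer: 1 2 4 8 10 12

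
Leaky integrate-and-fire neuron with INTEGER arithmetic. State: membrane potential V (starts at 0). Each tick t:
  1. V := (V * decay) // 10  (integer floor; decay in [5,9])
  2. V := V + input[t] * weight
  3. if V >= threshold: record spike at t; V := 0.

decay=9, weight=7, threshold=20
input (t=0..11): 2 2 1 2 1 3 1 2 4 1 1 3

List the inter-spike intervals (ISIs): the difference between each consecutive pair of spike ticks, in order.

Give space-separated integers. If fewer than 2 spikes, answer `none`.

Answer: 2 2 2 1 3

Derivation:
t=0: input=2 -> V=14
t=1: input=2 -> V=0 FIRE
t=2: input=1 -> V=7
t=3: input=2 -> V=0 FIRE
t=4: input=1 -> V=7
t=5: input=3 -> V=0 FIRE
t=6: input=1 -> V=7
t=7: input=2 -> V=0 FIRE
t=8: input=4 -> V=0 FIRE
t=9: input=1 -> V=7
t=10: input=1 -> V=13
t=11: input=3 -> V=0 FIRE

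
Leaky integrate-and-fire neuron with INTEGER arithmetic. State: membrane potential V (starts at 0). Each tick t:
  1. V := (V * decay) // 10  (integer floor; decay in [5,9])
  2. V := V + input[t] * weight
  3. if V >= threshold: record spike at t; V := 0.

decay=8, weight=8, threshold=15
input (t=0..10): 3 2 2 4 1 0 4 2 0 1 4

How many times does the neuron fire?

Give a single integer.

t=0: input=3 -> V=0 FIRE
t=1: input=2 -> V=0 FIRE
t=2: input=2 -> V=0 FIRE
t=3: input=4 -> V=0 FIRE
t=4: input=1 -> V=8
t=5: input=0 -> V=6
t=6: input=4 -> V=0 FIRE
t=7: input=2 -> V=0 FIRE
t=8: input=0 -> V=0
t=9: input=1 -> V=8
t=10: input=4 -> V=0 FIRE

Answer: 7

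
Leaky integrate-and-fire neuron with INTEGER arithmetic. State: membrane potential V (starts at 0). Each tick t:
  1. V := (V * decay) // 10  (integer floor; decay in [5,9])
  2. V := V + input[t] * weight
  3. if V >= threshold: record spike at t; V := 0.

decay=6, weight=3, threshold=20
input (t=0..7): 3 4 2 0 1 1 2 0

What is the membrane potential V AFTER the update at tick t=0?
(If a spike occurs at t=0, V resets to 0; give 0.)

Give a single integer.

t=0: input=3 -> V=9
t=1: input=4 -> V=17
t=2: input=2 -> V=16
t=3: input=0 -> V=9
t=4: input=1 -> V=8
t=5: input=1 -> V=7
t=6: input=2 -> V=10
t=7: input=0 -> V=6

Answer: 9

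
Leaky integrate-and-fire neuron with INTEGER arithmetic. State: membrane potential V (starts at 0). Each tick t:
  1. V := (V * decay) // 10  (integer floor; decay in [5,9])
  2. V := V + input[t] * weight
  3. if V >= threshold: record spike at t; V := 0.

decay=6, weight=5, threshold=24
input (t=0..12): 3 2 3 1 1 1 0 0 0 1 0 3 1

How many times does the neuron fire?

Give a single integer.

Answer: 1

Derivation:
t=0: input=3 -> V=15
t=1: input=2 -> V=19
t=2: input=3 -> V=0 FIRE
t=3: input=1 -> V=5
t=4: input=1 -> V=8
t=5: input=1 -> V=9
t=6: input=0 -> V=5
t=7: input=0 -> V=3
t=8: input=0 -> V=1
t=9: input=1 -> V=5
t=10: input=0 -> V=3
t=11: input=3 -> V=16
t=12: input=1 -> V=14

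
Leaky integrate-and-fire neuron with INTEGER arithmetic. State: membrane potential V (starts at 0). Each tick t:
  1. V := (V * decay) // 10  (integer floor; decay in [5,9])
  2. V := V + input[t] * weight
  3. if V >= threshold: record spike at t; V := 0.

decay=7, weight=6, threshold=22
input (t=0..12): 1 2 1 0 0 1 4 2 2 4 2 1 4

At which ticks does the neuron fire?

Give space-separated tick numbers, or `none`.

t=0: input=1 -> V=6
t=1: input=2 -> V=16
t=2: input=1 -> V=17
t=3: input=0 -> V=11
t=4: input=0 -> V=7
t=5: input=1 -> V=10
t=6: input=4 -> V=0 FIRE
t=7: input=2 -> V=12
t=8: input=2 -> V=20
t=9: input=4 -> V=0 FIRE
t=10: input=2 -> V=12
t=11: input=1 -> V=14
t=12: input=4 -> V=0 FIRE

Answer: 6 9 12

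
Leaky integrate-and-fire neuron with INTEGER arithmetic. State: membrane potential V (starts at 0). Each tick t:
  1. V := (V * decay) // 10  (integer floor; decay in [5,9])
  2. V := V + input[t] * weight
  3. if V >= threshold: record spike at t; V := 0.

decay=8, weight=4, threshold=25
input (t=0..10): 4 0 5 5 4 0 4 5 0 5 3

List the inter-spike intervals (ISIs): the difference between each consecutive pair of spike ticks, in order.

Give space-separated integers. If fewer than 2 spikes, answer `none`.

Answer: 2 3 3

Derivation:
t=0: input=4 -> V=16
t=1: input=0 -> V=12
t=2: input=5 -> V=0 FIRE
t=3: input=5 -> V=20
t=4: input=4 -> V=0 FIRE
t=5: input=0 -> V=0
t=6: input=4 -> V=16
t=7: input=5 -> V=0 FIRE
t=8: input=0 -> V=0
t=9: input=5 -> V=20
t=10: input=3 -> V=0 FIRE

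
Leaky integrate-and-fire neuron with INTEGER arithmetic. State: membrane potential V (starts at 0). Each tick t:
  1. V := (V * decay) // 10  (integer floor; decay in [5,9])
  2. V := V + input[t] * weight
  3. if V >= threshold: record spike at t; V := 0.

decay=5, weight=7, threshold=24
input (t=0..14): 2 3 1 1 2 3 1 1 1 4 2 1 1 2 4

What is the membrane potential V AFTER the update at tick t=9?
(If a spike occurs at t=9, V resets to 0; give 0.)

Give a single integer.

t=0: input=2 -> V=14
t=1: input=3 -> V=0 FIRE
t=2: input=1 -> V=7
t=3: input=1 -> V=10
t=4: input=2 -> V=19
t=5: input=3 -> V=0 FIRE
t=6: input=1 -> V=7
t=7: input=1 -> V=10
t=8: input=1 -> V=12
t=9: input=4 -> V=0 FIRE
t=10: input=2 -> V=14
t=11: input=1 -> V=14
t=12: input=1 -> V=14
t=13: input=2 -> V=21
t=14: input=4 -> V=0 FIRE

Answer: 0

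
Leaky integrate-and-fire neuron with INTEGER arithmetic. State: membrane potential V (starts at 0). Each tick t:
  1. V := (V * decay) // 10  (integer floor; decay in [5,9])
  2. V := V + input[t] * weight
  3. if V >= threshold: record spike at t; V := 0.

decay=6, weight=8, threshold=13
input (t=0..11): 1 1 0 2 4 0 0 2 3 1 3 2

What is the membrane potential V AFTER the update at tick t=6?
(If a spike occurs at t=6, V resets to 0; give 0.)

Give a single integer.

Answer: 0

Derivation:
t=0: input=1 -> V=8
t=1: input=1 -> V=12
t=2: input=0 -> V=7
t=3: input=2 -> V=0 FIRE
t=4: input=4 -> V=0 FIRE
t=5: input=0 -> V=0
t=6: input=0 -> V=0
t=7: input=2 -> V=0 FIRE
t=8: input=3 -> V=0 FIRE
t=9: input=1 -> V=8
t=10: input=3 -> V=0 FIRE
t=11: input=2 -> V=0 FIRE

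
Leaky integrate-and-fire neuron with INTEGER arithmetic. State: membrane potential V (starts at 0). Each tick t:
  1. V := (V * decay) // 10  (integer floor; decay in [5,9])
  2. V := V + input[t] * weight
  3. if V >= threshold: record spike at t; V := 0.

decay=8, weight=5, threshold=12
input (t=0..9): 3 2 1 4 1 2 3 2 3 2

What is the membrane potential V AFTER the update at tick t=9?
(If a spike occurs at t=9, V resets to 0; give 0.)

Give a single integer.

t=0: input=3 -> V=0 FIRE
t=1: input=2 -> V=10
t=2: input=1 -> V=0 FIRE
t=3: input=4 -> V=0 FIRE
t=4: input=1 -> V=5
t=5: input=2 -> V=0 FIRE
t=6: input=3 -> V=0 FIRE
t=7: input=2 -> V=10
t=8: input=3 -> V=0 FIRE
t=9: input=2 -> V=10

Answer: 10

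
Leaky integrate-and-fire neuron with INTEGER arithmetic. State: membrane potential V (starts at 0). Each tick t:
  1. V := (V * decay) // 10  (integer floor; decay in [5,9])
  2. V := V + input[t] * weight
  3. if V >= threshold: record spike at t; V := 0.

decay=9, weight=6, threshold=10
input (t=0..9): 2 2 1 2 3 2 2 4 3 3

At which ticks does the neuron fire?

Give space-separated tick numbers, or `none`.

t=0: input=2 -> V=0 FIRE
t=1: input=2 -> V=0 FIRE
t=2: input=1 -> V=6
t=3: input=2 -> V=0 FIRE
t=4: input=3 -> V=0 FIRE
t=5: input=2 -> V=0 FIRE
t=6: input=2 -> V=0 FIRE
t=7: input=4 -> V=0 FIRE
t=8: input=3 -> V=0 FIRE
t=9: input=3 -> V=0 FIRE

Answer: 0 1 3 4 5 6 7 8 9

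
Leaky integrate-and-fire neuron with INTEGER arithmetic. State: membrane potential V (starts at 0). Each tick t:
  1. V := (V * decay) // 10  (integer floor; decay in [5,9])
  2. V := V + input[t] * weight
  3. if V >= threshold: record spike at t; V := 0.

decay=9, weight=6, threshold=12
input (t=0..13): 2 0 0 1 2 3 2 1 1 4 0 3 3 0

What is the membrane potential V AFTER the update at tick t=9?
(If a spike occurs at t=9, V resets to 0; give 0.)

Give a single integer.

t=0: input=2 -> V=0 FIRE
t=1: input=0 -> V=0
t=2: input=0 -> V=0
t=3: input=1 -> V=6
t=4: input=2 -> V=0 FIRE
t=5: input=3 -> V=0 FIRE
t=6: input=2 -> V=0 FIRE
t=7: input=1 -> V=6
t=8: input=1 -> V=11
t=9: input=4 -> V=0 FIRE
t=10: input=0 -> V=0
t=11: input=3 -> V=0 FIRE
t=12: input=3 -> V=0 FIRE
t=13: input=0 -> V=0

Answer: 0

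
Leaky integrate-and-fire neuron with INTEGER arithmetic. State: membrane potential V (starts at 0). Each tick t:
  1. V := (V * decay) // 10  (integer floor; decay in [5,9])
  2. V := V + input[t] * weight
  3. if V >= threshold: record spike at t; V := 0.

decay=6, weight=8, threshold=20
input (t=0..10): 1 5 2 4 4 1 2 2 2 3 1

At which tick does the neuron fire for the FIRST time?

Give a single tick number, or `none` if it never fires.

Answer: 1

Derivation:
t=0: input=1 -> V=8
t=1: input=5 -> V=0 FIRE
t=2: input=2 -> V=16
t=3: input=4 -> V=0 FIRE
t=4: input=4 -> V=0 FIRE
t=5: input=1 -> V=8
t=6: input=2 -> V=0 FIRE
t=7: input=2 -> V=16
t=8: input=2 -> V=0 FIRE
t=9: input=3 -> V=0 FIRE
t=10: input=1 -> V=8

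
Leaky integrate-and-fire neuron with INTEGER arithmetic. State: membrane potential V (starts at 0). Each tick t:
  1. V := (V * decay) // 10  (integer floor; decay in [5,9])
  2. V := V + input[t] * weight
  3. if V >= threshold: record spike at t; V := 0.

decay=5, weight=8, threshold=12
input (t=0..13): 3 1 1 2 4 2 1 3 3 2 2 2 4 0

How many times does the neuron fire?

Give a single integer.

Answer: 11

Derivation:
t=0: input=3 -> V=0 FIRE
t=1: input=1 -> V=8
t=2: input=1 -> V=0 FIRE
t=3: input=2 -> V=0 FIRE
t=4: input=4 -> V=0 FIRE
t=5: input=2 -> V=0 FIRE
t=6: input=1 -> V=8
t=7: input=3 -> V=0 FIRE
t=8: input=3 -> V=0 FIRE
t=9: input=2 -> V=0 FIRE
t=10: input=2 -> V=0 FIRE
t=11: input=2 -> V=0 FIRE
t=12: input=4 -> V=0 FIRE
t=13: input=0 -> V=0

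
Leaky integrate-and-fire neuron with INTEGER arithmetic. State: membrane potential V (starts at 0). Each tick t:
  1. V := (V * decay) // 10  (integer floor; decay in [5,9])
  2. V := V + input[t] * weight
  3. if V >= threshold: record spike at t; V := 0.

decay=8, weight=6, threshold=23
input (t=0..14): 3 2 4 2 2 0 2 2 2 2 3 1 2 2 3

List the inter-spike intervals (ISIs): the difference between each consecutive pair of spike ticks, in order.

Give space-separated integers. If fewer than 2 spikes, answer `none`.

Answer: 1 4 3 3 2

Derivation:
t=0: input=3 -> V=18
t=1: input=2 -> V=0 FIRE
t=2: input=4 -> V=0 FIRE
t=3: input=2 -> V=12
t=4: input=2 -> V=21
t=5: input=0 -> V=16
t=6: input=2 -> V=0 FIRE
t=7: input=2 -> V=12
t=8: input=2 -> V=21
t=9: input=2 -> V=0 FIRE
t=10: input=3 -> V=18
t=11: input=1 -> V=20
t=12: input=2 -> V=0 FIRE
t=13: input=2 -> V=12
t=14: input=3 -> V=0 FIRE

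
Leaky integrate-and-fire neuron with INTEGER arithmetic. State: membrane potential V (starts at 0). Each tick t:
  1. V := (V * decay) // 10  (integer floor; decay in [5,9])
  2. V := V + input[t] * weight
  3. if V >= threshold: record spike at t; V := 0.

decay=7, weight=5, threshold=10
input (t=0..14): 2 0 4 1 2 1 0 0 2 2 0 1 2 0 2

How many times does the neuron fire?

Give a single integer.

t=0: input=2 -> V=0 FIRE
t=1: input=0 -> V=0
t=2: input=4 -> V=0 FIRE
t=3: input=1 -> V=5
t=4: input=2 -> V=0 FIRE
t=5: input=1 -> V=5
t=6: input=0 -> V=3
t=7: input=0 -> V=2
t=8: input=2 -> V=0 FIRE
t=9: input=2 -> V=0 FIRE
t=10: input=0 -> V=0
t=11: input=1 -> V=5
t=12: input=2 -> V=0 FIRE
t=13: input=0 -> V=0
t=14: input=2 -> V=0 FIRE

Answer: 7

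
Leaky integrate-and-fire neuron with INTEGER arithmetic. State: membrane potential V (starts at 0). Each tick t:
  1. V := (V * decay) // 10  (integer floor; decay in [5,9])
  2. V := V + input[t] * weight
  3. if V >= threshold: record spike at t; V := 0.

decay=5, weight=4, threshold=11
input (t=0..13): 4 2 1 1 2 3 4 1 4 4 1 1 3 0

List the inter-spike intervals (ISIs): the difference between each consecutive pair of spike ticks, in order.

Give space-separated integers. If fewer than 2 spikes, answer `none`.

t=0: input=4 -> V=0 FIRE
t=1: input=2 -> V=8
t=2: input=1 -> V=8
t=3: input=1 -> V=8
t=4: input=2 -> V=0 FIRE
t=5: input=3 -> V=0 FIRE
t=6: input=4 -> V=0 FIRE
t=7: input=1 -> V=4
t=8: input=4 -> V=0 FIRE
t=9: input=4 -> V=0 FIRE
t=10: input=1 -> V=4
t=11: input=1 -> V=6
t=12: input=3 -> V=0 FIRE
t=13: input=0 -> V=0

Answer: 4 1 1 2 1 3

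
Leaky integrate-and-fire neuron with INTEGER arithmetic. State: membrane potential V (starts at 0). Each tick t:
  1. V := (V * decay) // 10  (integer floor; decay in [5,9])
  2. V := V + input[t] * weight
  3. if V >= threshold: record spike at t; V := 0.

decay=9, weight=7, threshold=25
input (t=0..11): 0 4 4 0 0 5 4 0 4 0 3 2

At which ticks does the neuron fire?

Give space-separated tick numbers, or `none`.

Answer: 1 2 5 6 8 11

Derivation:
t=0: input=0 -> V=0
t=1: input=4 -> V=0 FIRE
t=2: input=4 -> V=0 FIRE
t=3: input=0 -> V=0
t=4: input=0 -> V=0
t=5: input=5 -> V=0 FIRE
t=6: input=4 -> V=0 FIRE
t=7: input=0 -> V=0
t=8: input=4 -> V=0 FIRE
t=9: input=0 -> V=0
t=10: input=3 -> V=21
t=11: input=2 -> V=0 FIRE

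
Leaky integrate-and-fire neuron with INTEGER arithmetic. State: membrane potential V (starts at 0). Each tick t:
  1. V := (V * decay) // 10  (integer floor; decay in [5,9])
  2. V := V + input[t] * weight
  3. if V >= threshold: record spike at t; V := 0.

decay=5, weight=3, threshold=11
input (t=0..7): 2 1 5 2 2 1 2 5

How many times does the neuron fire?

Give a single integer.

t=0: input=2 -> V=6
t=1: input=1 -> V=6
t=2: input=5 -> V=0 FIRE
t=3: input=2 -> V=6
t=4: input=2 -> V=9
t=5: input=1 -> V=7
t=6: input=2 -> V=9
t=7: input=5 -> V=0 FIRE

Answer: 2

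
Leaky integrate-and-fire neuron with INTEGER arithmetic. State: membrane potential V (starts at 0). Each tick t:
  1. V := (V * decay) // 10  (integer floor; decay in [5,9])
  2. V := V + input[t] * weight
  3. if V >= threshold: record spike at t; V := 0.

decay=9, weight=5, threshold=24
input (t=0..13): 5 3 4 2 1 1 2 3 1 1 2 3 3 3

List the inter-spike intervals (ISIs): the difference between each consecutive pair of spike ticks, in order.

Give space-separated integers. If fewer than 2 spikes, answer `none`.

t=0: input=5 -> V=0 FIRE
t=1: input=3 -> V=15
t=2: input=4 -> V=0 FIRE
t=3: input=2 -> V=10
t=4: input=1 -> V=14
t=5: input=1 -> V=17
t=6: input=2 -> V=0 FIRE
t=7: input=3 -> V=15
t=8: input=1 -> V=18
t=9: input=1 -> V=21
t=10: input=2 -> V=0 FIRE
t=11: input=3 -> V=15
t=12: input=3 -> V=0 FIRE
t=13: input=3 -> V=15

Answer: 2 4 4 2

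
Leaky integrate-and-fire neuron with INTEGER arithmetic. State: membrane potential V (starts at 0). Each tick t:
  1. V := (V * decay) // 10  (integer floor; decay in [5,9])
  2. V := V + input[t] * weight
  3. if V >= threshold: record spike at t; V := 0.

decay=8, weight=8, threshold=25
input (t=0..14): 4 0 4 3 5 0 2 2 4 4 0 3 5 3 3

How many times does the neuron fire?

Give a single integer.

t=0: input=4 -> V=0 FIRE
t=1: input=0 -> V=0
t=2: input=4 -> V=0 FIRE
t=3: input=3 -> V=24
t=4: input=5 -> V=0 FIRE
t=5: input=0 -> V=0
t=6: input=2 -> V=16
t=7: input=2 -> V=0 FIRE
t=8: input=4 -> V=0 FIRE
t=9: input=4 -> V=0 FIRE
t=10: input=0 -> V=0
t=11: input=3 -> V=24
t=12: input=5 -> V=0 FIRE
t=13: input=3 -> V=24
t=14: input=3 -> V=0 FIRE

Answer: 8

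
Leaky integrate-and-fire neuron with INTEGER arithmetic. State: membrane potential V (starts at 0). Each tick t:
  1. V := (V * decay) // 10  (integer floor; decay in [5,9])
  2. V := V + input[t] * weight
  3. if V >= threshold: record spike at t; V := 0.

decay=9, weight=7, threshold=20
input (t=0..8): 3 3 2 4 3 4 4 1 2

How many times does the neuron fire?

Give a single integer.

t=0: input=3 -> V=0 FIRE
t=1: input=3 -> V=0 FIRE
t=2: input=2 -> V=14
t=3: input=4 -> V=0 FIRE
t=4: input=3 -> V=0 FIRE
t=5: input=4 -> V=0 FIRE
t=6: input=4 -> V=0 FIRE
t=7: input=1 -> V=7
t=8: input=2 -> V=0 FIRE

Answer: 7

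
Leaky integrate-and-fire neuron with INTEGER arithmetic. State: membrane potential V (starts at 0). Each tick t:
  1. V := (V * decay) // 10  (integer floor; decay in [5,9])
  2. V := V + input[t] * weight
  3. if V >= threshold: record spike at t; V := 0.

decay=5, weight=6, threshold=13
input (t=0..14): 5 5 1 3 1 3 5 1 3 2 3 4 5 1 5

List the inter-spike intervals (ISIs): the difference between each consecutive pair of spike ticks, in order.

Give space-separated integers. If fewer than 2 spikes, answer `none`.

t=0: input=5 -> V=0 FIRE
t=1: input=5 -> V=0 FIRE
t=2: input=1 -> V=6
t=3: input=3 -> V=0 FIRE
t=4: input=1 -> V=6
t=5: input=3 -> V=0 FIRE
t=6: input=5 -> V=0 FIRE
t=7: input=1 -> V=6
t=8: input=3 -> V=0 FIRE
t=9: input=2 -> V=12
t=10: input=3 -> V=0 FIRE
t=11: input=4 -> V=0 FIRE
t=12: input=5 -> V=0 FIRE
t=13: input=1 -> V=6
t=14: input=5 -> V=0 FIRE

Answer: 1 2 2 1 2 2 1 1 2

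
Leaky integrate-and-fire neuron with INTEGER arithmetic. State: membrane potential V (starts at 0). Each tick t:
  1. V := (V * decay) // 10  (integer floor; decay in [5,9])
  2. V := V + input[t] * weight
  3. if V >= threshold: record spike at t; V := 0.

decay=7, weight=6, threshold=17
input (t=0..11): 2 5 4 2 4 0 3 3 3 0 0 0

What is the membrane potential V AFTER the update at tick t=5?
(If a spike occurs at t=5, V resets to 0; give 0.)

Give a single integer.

Answer: 0

Derivation:
t=0: input=2 -> V=12
t=1: input=5 -> V=0 FIRE
t=2: input=4 -> V=0 FIRE
t=3: input=2 -> V=12
t=4: input=4 -> V=0 FIRE
t=5: input=0 -> V=0
t=6: input=3 -> V=0 FIRE
t=7: input=3 -> V=0 FIRE
t=8: input=3 -> V=0 FIRE
t=9: input=0 -> V=0
t=10: input=0 -> V=0
t=11: input=0 -> V=0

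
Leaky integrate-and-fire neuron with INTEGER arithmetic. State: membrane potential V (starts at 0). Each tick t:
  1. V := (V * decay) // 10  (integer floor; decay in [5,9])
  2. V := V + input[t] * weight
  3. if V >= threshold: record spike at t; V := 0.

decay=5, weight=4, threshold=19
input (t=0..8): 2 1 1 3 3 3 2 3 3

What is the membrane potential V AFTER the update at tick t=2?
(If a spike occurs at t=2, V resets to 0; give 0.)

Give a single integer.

t=0: input=2 -> V=8
t=1: input=1 -> V=8
t=2: input=1 -> V=8
t=3: input=3 -> V=16
t=4: input=3 -> V=0 FIRE
t=5: input=3 -> V=12
t=6: input=2 -> V=14
t=7: input=3 -> V=0 FIRE
t=8: input=3 -> V=12

Answer: 8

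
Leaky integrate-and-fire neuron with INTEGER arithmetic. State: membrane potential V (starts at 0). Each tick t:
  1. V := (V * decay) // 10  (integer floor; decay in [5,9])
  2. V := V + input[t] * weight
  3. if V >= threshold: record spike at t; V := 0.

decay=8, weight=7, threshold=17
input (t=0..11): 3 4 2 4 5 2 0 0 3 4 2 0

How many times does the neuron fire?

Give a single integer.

t=0: input=3 -> V=0 FIRE
t=1: input=4 -> V=0 FIRE
t=2: input=2 -> V=14
t=3: input=4 -> V=0 FIRE
t=4: input=5 -> V=0 FIRE
t=5: input=2 -> V=14
t=6: input=0 -> V=11
t=7: input=0 -> V=8
t=8: input=3 -> V=0 FIRE
t=9: input=4 -> V=0 FIRE
t=10: input=2 -> V=14
t=11: input=0 -> V=11

Answer: 6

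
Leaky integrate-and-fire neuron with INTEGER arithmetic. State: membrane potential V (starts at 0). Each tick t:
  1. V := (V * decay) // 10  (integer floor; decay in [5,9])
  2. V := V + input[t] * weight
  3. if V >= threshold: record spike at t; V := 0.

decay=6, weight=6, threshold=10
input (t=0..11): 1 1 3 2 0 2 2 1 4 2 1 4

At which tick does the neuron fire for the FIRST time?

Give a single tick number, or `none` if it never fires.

Answer: 2

Derivation:
t=0: input=1 -> V=6
t=1: input=1 -> V=9
t=2: input=3 -> V=0 FIRE
t=3: input=2 -> V=0 FIRE
t=4: input=0 -> V=0
t=5: input=2 -> V=0 FIRE
t=6: input=2 -> V=0 FIRE
t=7: input=1 -> V=6
t=8: input=4 -> V=0 FIRE
t=9: input=2 -> V=0 FIRE
t=10: input=1 -> V=6
t=11: input=4 -> V=0 FIRE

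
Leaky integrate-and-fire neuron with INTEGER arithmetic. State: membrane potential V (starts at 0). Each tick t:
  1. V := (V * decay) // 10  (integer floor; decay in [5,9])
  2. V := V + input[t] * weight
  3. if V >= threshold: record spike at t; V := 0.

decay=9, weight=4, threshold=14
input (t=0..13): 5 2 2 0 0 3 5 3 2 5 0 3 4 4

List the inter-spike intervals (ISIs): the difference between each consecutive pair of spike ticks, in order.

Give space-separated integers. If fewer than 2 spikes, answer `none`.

Answer: 2 4 2 1 3 1

Derivation:
t=0: input=5 -> V=0 FIRE
t=1: input=2 -> V=8
t=2: input=2 -> V=0 FIRE
t=3: input=0 -> V=0
t=4: input=0 -> V=0
t=5: input=3 -> V=12
t=6: input=5 -> V=0 FIRE
t=7: input=3 -> V=12
t=8: input=2 -> V=0 FIRE
t=9: input=5 -> V=0 FIRE
t=10: input=0 -> V=0
t=11: input=3 -> V=12
t=12: input=4 -> V=0 FIRE
t=13: input=4 -> V=0 FIRE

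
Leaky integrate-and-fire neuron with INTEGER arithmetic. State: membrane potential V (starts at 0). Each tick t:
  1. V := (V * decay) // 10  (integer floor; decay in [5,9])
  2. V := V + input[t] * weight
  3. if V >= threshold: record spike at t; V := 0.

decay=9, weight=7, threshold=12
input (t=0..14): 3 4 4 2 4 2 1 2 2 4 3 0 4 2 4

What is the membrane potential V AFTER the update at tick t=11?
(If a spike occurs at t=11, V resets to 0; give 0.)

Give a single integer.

Answer: 0

Derivation:
t=0: input=3 -> V=0 FIRE
t=1: input=4 -> V=0 FIRE
t=2: input=4 -> V=0 FIRE
t=3: input=2 -> V=0 FIRE
t=4: input=4 -> V=0 FIRE
t=5: input=2 -> V=0 FIRE
t=6: input=1 -> V=7
t=7: input=2 -> V=0 FIRE
t=8: input=2 -> V=0 FIRE
t=9: input=4 -> V=0 FIRE
t=10: input=3 -> V=0 FIRE
t=11: input=0 -> V=0
t=12: input=4 -> V=0 FIRE
t=13: input=2 -> V=0 FIRE
t=14: input=4 -> V=0 FIRE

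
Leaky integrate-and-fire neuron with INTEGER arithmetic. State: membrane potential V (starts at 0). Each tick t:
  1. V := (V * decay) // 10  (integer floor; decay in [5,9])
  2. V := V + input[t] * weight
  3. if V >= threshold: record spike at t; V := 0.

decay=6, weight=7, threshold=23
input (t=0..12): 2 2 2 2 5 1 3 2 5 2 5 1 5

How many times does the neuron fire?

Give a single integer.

t=0: input=2 -> V=14
t=1: input=2 -> V=22
t=2: input=2 -> V=0 FIRE
t=3: input=2 -> V=14
t=4: input=5 -> V=0 FIRE
t=5: input=1 -> V=7
t=6: input=3 -> V=0 FIRE
t=7: input=2 -> V=14
t=8: input=5 -> V=0 FIRE
t=9: input=2 -> V=14
t=10: input=5 -> V=0 FIRE
t=11: input=1 -> V=7
t=12: input=5 -> V=0 FIRE

Answer: 6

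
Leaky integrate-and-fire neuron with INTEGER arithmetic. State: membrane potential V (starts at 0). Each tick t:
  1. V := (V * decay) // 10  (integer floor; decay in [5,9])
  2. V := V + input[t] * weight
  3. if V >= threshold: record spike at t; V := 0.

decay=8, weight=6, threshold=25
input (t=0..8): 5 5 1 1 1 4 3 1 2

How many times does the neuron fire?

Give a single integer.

Answer: 4

Derivation:
t=0: input=5 -> V=0 FIRE
t=1: input=5 -> V=0 FIRE
t=2: input=1 -> V=6
t=3: input=1 -> V=10
t=4: input=1 -> V=14
t=5: input=4 -> V=0 FIRE
t=6: input=3 -> V=18
t=7: input=1 -> V=20
t=8: input=2 -> V=0 FIRE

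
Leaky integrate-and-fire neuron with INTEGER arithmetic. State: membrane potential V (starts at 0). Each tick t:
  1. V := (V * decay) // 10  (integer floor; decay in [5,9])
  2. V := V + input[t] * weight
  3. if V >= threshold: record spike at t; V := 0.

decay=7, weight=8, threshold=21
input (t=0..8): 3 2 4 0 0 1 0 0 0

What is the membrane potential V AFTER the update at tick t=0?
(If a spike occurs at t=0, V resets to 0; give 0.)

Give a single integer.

t=0: input=3 -> V=0 FIRE
t=1: input=2 -> V=16
t=2: input=4 -> V=0 FIRE
t=3: input=0 -> V=0
t=4: input=0 -> V=0
t=5: input=1 -> V=8
t=6: input=0 -> V=5
t=7: input=0 -> V=3
t=8: input=0 -> V=2

Answer: 0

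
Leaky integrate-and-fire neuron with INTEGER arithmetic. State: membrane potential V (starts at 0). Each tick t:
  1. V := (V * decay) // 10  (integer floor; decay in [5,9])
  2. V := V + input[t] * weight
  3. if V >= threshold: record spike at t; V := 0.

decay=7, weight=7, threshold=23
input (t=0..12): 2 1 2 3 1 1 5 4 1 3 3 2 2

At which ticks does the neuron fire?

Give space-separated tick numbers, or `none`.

t=0: input=2 -> V=14
t=1: input=1 -> V=16
t=2: input=2 -> V=0 FIRE
t=3: input=3 -> V=21
t=4: input=1 -> V=21
t=5: input=1 -> V=21
t=6: input=5 -> V=0 FIRE
t=7: input=4 -> V=0 FIRE
t=8: input=1 -> V=7
t=9: input=3 -> V=0 FIRE
t=10: input=3 -> V=21
t=11: input=2 -> V=0 FIRE
t=12: input=2 -> V=14

Answer: 2 6 7 9 11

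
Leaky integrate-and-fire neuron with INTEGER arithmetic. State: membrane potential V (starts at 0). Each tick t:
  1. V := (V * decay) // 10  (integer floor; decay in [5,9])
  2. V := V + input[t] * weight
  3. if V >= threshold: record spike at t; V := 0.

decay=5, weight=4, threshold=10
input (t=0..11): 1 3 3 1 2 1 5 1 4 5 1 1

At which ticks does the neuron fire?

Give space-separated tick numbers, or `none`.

t=0: input=1 -> V=4
t=1: input=3 -> V=0 FIRE
t=2: input=3 -> V=0 FIRE
t=3: input=1 -> V=4
t=4: input=2 -> V=0 FIRE
t=5: input=1 -> V=4
t=6: input=5 -> V=0 FIRE
t=7: input=1 -> V=4
t=8: input=4 -> V=0 FIRE
t=9: input=5 -> V=0 FIRE
t=10: input=1 -> V=4
t=11: input=1 -> V=6

Answer: 1 2 4 6 8 9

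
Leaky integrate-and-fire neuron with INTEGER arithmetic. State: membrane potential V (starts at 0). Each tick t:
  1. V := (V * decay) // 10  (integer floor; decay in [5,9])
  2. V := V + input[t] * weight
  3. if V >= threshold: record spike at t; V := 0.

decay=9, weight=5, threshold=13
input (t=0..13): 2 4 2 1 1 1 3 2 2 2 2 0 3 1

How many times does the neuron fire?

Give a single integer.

Answer: 6

Derivation:
t=0: input=2 -> V=10
t=1: input=4 -> V=0 FIRE
t=2: input=2 -> V=10
t=3: input=1 -> V=0 FIRE
t=4: input=1 -> V=5
t=5: input=1 -> V=9
t=6: input=3 -> V=0 FIRE
t=7: input=2 -> V=10
t=8: input=2 -> V=0 FIRE
t=9: input=2 -> V=10
t=10: input=2 -> V=0 FIRE
t=11: input=0 -> V=0
t=12: input=3 -> V=0 FIRE
t=13: input=1 -> V=5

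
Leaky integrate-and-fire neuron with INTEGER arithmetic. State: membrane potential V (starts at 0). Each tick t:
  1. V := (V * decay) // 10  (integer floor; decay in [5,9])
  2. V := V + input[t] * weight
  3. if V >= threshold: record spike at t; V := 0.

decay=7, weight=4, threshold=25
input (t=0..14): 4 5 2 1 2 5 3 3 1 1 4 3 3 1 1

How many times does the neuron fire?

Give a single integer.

Answer: 3

Derivation:
t=0: input=4 -> V=16
t=1: input=5 -> V=0 FIRE
t=2: input=2 -> V=8
t=3: input=1 -> V=9
t=4: input=2 -> V=14
t=5: input=5 -> V=0 FIRE
t=6: input=3 -> V=12
t=7: input=3 -> V=20
t=8: input=1 -> V=18
t=9: input=1 -> V=16
t=10: input=4 -> V=0 FIRE
t=11: input=3 -> V=12
t=12: input=3 -> V=20
t=13: input=1 -> V=18
t=14: input=1 -> V=16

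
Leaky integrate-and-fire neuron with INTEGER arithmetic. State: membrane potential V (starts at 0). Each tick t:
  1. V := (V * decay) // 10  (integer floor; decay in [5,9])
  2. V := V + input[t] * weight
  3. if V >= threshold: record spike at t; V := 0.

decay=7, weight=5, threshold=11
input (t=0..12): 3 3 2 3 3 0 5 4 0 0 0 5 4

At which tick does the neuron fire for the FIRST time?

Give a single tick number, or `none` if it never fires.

t=0: input=3 -> V=0 FIRE
t=1: input=3 -> V=0 FIRE
t=2: input=2 -> V=10
t=3: input=3 -> V=0 FIRE
t=4: input=3 -> V=0 FIRE
t=5: input=0 -> V=0
t=6: input=5 -> V=0 FIRE
t=7: input=4 -> V=0 FIRE
t=8: input=0 -> V=0
t=9: input=0 -> V=0
t=10: input=0 -> V=0
t=11: input=5 -> V=0 FIRE
t=12: input=4 -> V=0 FIRE

Answer: 0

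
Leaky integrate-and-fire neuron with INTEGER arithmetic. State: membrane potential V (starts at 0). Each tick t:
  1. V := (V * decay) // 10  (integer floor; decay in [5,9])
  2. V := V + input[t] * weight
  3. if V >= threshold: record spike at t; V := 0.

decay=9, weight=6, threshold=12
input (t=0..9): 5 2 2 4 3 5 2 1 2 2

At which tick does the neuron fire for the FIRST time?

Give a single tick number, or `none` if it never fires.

t=0: input=5 -> V=0 FIRE
t=1: input=2 -> V=0 FIRE
t=2: input=2 -> V=0 FIRE
t=3: input=4 -> V=0 FIRE
t=4: input=3 -> V=0 FIRE
t=5: input=5 -> V=0 FIRE
t=6: input=2 -> V=0 FIRE
t=7: input=1 -> V=6
t=8: input=2 -> V=0 FIRE
t=9: input=2 -> V=0 FIRE

Answer: 0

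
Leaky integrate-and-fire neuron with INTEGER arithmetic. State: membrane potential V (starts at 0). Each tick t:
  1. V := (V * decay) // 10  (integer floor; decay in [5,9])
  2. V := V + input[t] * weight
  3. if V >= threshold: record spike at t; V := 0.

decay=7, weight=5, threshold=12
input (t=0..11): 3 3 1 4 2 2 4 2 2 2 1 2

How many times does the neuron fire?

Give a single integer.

Answer: 7

Derivation:
t=0: input=3 -> V=0 FIRE
t=1: input=3 -> V=0 FIRE
t=2: input=1 -> V=5
t=3: input=4 -> V=0 FIRE
t=4: input=2 -> V=10
t=5: input=2 -> V=0 FIRE
t=6: input=4 -> V=0 FIRE
t=7: input=2 -> V=10
t=8: input=2 -> V=0 FIRE
t=9: input=2 -> V=10
t=10: input=1 -> V=0 FIRE
t=11: input=2 -> V=10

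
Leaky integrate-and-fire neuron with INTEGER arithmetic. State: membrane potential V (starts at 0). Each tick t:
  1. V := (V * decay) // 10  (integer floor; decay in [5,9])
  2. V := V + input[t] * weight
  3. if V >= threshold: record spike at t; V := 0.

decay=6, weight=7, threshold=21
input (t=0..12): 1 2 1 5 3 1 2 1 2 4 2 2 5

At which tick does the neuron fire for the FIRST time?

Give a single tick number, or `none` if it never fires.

t=0: input=1 -> V=7
t=1: input=2 -> V=18
t=2: input=1 -> V=17
t=3: input=5 -> V=0 FIRE
t=4: input=3 -> V=0 FIRE
t=5: input=1 -> V=7
t=6: input=2 -> V=18
t=7: input=1 -> V=17
t=8: input=2 -> V=0 FIRE
t=9: input=4 -> V=0 FIRE
t=10: input=2 -> V=14
t=11: input=2 -> V=0 FIRE
t=12: input=5 -> V=0 FIRE

Answer: 3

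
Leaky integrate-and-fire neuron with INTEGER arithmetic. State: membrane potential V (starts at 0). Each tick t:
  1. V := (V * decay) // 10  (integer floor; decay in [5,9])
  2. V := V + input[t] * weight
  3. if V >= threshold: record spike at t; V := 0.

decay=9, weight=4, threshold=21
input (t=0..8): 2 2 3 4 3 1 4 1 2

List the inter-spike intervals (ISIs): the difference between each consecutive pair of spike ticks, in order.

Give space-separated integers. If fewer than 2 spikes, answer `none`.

t=0: input=2 -> V=8
t=1: input=2 -> V=15
t=2: input=3 -> V=0 FIRE
t=3: input=4 -> V=16
t=4: input=3 -> V=0 FIRE
t=5: input=1 -> V=4
t=6: input=4 -> V=19
t=7: input=1 -> V=0 FIRE
t=8: input=2 -> V=8

Answer: 2 3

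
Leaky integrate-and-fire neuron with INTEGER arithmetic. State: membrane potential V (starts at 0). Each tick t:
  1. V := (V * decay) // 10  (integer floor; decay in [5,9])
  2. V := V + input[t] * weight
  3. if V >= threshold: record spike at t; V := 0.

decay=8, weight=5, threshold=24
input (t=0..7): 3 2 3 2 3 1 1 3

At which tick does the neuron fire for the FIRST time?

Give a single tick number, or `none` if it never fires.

t=0: input=3 -> V=15
t=1: input=2 -> V=22
t=2: input=3 -> V=0 FIRE
t=3: input=2 -> V=10
t=4: input=3 -> V=23
t=5: input=1 -> V=23
t=6: input=1 -> V=23
t=7: input=3 -> V=0 FIRE

Answer: 2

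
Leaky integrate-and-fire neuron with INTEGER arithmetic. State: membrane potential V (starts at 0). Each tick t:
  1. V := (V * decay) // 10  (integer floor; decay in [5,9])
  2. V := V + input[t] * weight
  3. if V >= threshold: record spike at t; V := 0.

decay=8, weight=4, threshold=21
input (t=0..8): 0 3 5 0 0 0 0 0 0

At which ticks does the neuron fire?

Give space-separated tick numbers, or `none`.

Answer: 2

Derivation:
t=0: input=0 -> V=0
t=1: input=3 -> V=12
t=2: input=5 -> V=0 FIRE
t=3: input=0 -> V=0
t=4: input=0 -> V=0
t=5: input=0 -> V=0
t=6: input=0 -> V=0
t=7: input=0 -> V=0
t=8: input=0 -> V=0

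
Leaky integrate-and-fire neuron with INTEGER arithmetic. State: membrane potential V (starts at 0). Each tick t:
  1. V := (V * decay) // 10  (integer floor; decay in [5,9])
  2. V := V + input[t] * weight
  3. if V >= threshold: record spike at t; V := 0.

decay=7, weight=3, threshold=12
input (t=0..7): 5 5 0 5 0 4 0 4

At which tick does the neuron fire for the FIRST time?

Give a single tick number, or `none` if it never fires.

Answer: 0

Derivation:
t=0: input=5 -> V=0 FIRE
t=1: input=5 -> V=0 FIRE
t=2: input=0 -> V=0
t=3: input=5 -> V=0 FIRE
t=4: input=0 -> V=0
t=5: input=4 -> V=0 FIRE
t=6: input=0 -> V=0
t=7: input=4 -> V=0 FIRE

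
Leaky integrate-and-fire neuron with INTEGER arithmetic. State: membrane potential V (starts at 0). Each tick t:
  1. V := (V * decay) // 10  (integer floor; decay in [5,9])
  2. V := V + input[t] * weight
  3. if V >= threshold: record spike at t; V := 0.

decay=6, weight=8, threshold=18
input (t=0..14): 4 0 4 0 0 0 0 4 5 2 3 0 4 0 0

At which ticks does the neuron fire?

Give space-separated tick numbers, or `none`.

t=0: input=4 -> V=0 FIRE
t=1: input=0 -> V=0
t=2: input=4 -> V=0 FIRE
t=3: input=0 -> V=0
t=4: input=0 -> V=0
t=5: input=0 -> V=0
t=6: input=0 -> V=0
t=7: input=4 -> V=0 FIRE
t=8: input=5 -> V=0 FIRE
t=9: input=2 -> V=16
t=10: input=3 -> V=0 FIRE
t=11: input=0 -> V=0
t=12: input=4 -> V=0 FIRE
t=13: input=0 -> V=0
t=14: input=0 -> V=0

Answer: 0 2 7 8 10 12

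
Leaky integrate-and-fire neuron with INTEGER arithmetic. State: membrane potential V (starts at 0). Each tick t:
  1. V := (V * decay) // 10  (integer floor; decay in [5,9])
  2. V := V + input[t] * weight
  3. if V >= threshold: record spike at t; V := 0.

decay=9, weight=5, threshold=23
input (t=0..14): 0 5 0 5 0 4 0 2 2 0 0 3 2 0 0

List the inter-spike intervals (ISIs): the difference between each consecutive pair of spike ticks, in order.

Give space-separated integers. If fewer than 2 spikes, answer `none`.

t=0: input=0 -> V=0
t=1: input=5 -> V=0 FIRE
t=2: input=0 -> V=0
t=3: input=5 -> V=0 FIRE
t=4: input=0 -> V=0
t=5: input=4 -> V=20
t=6: input=0 -> V=18
t=7: input=2 -> V=0 FIRE
t=8: input=2 -> V=10
t=9: input=0 -> V=9
t=10: input=0 -> V=8
t=11: input=3 -> V=22
t=12: input=2 -> V=0 FIRE
t=13: input=0 -> V=0
t=14: input=0 -> V=0

Answer: 2 4 5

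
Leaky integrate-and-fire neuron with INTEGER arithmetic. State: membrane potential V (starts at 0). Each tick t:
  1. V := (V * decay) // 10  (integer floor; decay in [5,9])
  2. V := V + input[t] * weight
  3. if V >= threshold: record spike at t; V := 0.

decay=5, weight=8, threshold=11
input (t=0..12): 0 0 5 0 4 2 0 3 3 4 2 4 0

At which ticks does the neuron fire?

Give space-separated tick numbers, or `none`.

Answer: 2 4 5 7 8 9 10 11

Derivation:
t=0: input=0 -> V=0
t=1: input=0 -> V=0
t=2: input=5 -> V=0 FIRE
t=3: input=0 -> V=0
t=4: input=4 -> V=0 FIRE
t=5: input=2 -> V=0 FIRE
t=6: input=0 -> V=0
t=7: input=3 -> V=0 FIRE
t=8: input=3 -> V=0 FIRE
t=9: input=4 -> V=0 FIRE
t=10: input=2 -> V=0 FIRE
t=11: input=4 -> V=0 FIRE
t=12: input=0 -> V=0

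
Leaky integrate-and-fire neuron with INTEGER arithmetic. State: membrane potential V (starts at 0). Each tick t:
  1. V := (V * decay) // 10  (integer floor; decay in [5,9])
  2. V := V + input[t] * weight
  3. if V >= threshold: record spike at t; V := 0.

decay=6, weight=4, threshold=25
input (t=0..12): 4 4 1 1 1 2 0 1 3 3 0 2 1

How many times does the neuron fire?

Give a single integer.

Answer: 1

Derivation:
t=0: input=4 -> V=16
t=1: input=4 -> V=0 FIRE
t=2: input=1 -> V=4
t=3: input=1 -> V=6
t=4: input=1 -> V=7
t=5: input=2 -> V=12
t=6: input=0 -> V=7
t=7: input=1 -> V=8
t=8: input=3 -> V=16
t=9: input=3 -> V=21
t=10: input=0 -> V=12
t=11: input=2 -> V=15
t=12: input=1 -> V=13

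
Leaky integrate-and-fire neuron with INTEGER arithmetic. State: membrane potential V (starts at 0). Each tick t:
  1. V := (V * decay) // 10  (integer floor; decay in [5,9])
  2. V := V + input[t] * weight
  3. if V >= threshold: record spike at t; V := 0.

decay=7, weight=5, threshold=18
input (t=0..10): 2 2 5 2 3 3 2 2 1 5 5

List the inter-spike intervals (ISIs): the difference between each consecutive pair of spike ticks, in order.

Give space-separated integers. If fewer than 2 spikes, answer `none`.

Answer: 2 2 3 1

Derivation:
t=0: input=2 -> V=10
t=1: input=2 -> V=17
t=2: input=5 -> V=0 FIRE
t=3: input=2 -> V=10
t=4: input=3 -> V=0 FIRE
t=5: input=3 -> V=15
t=6: input=2 -> V=0 FIRE
t=7: input=2 -> V=10
t=8: input=1 -> V=12
t=9: input=5 -> V=0 FIRE
t=10: input=5 -> V=0 FIRE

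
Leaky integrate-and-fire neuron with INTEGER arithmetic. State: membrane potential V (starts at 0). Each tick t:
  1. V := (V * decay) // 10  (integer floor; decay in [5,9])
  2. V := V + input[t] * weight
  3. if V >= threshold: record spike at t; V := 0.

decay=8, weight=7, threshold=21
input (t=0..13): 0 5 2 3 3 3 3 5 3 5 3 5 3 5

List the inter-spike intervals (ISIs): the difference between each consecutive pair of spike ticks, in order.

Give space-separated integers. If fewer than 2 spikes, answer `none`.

t=0: input=0 -> V=0
t=1: input=5 -> V=0 FIRE
t=2: input=2 -> V=14
t=3: input=3 -> V=0 FIRE
t=4: input=3 -> V=0 FIRE
t=5: input=3 -> V=0 FIRE
t=6: input=3 -> V=0 FIRE
t=7: input=5 -> V=0 FIRE
t=8: input=3 -> V=0 FIRE
t=9: input=5 -> V=0 FIRE
t=10: input=3 -> V=0 FIRE
t=11: input=5 -> V=0 FIRE
t=12: input=3 -> V=0 FIRE
t=13: input=5 -> V=0 FIRE

Answer: 2 1 1 1 1 1 1 1 1 1 1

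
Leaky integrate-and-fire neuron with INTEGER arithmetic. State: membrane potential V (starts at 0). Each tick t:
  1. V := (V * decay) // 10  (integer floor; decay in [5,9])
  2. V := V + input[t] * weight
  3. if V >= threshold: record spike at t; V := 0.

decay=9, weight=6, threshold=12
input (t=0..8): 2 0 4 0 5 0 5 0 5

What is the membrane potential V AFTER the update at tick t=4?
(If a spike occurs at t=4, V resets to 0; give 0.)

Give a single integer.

t=0: input=2 -> V=0 FIRE
t=1: input=0 -> V=0
t=2: input=4 -> V=0 FIRE
t=3: input=0 -> V=0
t=4: input=5 -> V=0 FIRE
t=5: input=0 -> V=0
t=6: input=5 -> V=0 FIRE
t=7: input=0 -> V=0
t=8: input=5 -> V=0 FIRE

Answer: 0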